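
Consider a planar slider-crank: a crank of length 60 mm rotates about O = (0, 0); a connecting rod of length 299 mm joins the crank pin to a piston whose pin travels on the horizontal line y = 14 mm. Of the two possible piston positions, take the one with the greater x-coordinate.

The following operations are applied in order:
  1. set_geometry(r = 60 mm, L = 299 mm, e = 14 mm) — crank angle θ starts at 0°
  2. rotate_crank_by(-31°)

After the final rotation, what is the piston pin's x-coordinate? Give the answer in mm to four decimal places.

347.0392

set_geometry: r = 60 mm, L = 299 mm, e = 14 mm; θ ← 0°
rotate_crank_by(-31°): θ ← 0° -31° = -31°
crank pin P = (r cos θ, r sin θ) = (51.430038, -30.902284)
h = r sin θ − e = -30.902284 − 14 = -44.902284
x = r cos θ + √(L² − h²) = 51.430038 + √(89401.0 − 2016.2152) = 51.430038 + 295.609176 = 347.039214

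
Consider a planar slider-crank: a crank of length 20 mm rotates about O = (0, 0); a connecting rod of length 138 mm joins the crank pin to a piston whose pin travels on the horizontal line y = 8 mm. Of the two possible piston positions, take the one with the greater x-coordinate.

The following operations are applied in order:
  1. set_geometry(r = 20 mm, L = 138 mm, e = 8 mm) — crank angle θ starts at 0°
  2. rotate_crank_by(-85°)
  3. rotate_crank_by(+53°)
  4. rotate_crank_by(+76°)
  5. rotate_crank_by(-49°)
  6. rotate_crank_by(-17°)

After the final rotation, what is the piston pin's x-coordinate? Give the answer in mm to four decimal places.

set_geometry: r = 20 mm, L = 138 mm, e = 8 mm; θ ← 0°
rotate_crank_by(-85°): θ ← 0° -85° = -85°
rotate_crank_by(+53°): θ ← -85° +53° = -32°
rotate_crank_by(+76°): θ ← -32° +76° = 44°
rotate_crank_by(-49°): θ ← 44° -49° = -5°
rotate_crank_by(-17°): θ ← -5° -17° = -22°
crank pin P = (r cos θ, r sin θ) = (18.543677, -7.492132)
h = r sin θ − e = -7.492132 − 8 = -15.492132
x = r cos θ + √(L² − h²) = 18.543677 + √(19044.0 − 240.0061) = 18.543677 + 137.127655 = 155.671332

155.6713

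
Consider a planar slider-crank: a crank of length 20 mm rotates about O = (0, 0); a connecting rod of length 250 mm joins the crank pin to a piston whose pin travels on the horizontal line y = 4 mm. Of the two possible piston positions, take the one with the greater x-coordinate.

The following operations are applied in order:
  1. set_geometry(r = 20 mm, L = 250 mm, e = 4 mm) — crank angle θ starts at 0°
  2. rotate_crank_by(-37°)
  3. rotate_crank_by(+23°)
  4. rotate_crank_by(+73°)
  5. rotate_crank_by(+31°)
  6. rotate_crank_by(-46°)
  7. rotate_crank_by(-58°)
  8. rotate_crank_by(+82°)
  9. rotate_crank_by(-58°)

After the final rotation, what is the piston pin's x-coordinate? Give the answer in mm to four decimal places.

269.6956

set_geometry: r = 20 mm, L = 250 mm, e = 4 mm; θ ← 0°
rotate_crank_by(-37°): θ ← 0° -37° = -37°
rotate_crank_by(+23°): θ ← -37° +23° = -14°
rotate_crank_by(+73°): θ ← -14° +73° = 59°
rotate_crank_by(+31°): θ ← 59° +31° = 90°
rotate_crank_by(-46°): θ ← 90° -46° = 44°
rotate_crank_by(-58°): θ ← 44° -58° = -14°
rotate_crank_by(+82°): θ ← -14° +82° = 68°
rotate_crank_by(-58°): θ ← 68° -58° = 10°
crank pin P = (r cos θ, r sin θ) = (19.696155, 3.472964)
h = r sin θ − e = 3.472964 − 4 = -0.527036
x = r cos θ + √(L² − h²) = 19.696155 + √(62500.0 − 0.2778) = 19.696155 + 249.999444 = 269.695600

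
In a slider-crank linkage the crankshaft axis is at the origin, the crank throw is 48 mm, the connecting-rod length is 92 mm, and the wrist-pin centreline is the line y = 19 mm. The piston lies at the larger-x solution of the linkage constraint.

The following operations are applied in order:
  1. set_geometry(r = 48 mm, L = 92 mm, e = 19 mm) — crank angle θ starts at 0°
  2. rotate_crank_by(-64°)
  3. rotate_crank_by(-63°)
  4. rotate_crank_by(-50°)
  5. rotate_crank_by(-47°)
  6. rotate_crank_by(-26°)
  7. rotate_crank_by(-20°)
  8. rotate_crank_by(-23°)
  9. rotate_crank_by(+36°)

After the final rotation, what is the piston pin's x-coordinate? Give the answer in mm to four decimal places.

set_geometry: r = 48 mm, L = 92 mm, e = 19 mm; θ ← 0°
rotate_crank_by(-64°): θ ← 0° -64° = -64°
rotate_crank_by(-63°): θ ← -64° -63° = -127°
rotate_crank_by(-50°): θ ← -127° -50° = -177°
rotate_crank_by(-47°): θ ← -177° -47° = -224°
rotate_crank_by(-26°): θ ← -224° -26° = -250°
rotate_crank_by(-20°): θ ← -250° -20° = -270°
rotate_crank_by(-23°): θ ← -270° -23° = -293°
rotate_crank_by(+36°): θ ← -293° +36° = -257°
crank pin P = (r cos θ, r sin θ) = (-10.797651, 46.769763)
h = r sin θ − e = 46.769763 − 19 = 27.769763
x = r cos θ + √(L² − h²) = -10.797651 + √(8464.0 − 771.1597) = -10.797651 + 87.708838 = 76.911187

76.9112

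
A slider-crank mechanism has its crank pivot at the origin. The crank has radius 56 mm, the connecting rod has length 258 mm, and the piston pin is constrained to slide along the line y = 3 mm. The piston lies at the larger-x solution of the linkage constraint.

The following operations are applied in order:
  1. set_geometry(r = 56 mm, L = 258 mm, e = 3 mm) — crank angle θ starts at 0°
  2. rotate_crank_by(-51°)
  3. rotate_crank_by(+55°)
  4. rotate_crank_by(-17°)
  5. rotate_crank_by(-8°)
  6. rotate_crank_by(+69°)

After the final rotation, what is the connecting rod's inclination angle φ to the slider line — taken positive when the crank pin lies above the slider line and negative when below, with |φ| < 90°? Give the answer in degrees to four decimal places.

8.6081

set_geometry: r = 56 mm, L = 258 mm, e = 3 mm; θ ← 0°
rotate_crank_by(-51°): θ ← 0° -51° = -51°
rotate_crank_by(+55°): θ ← -51° +55° = 4°
rotate_crank_by(-17°): θ ← 4° -17° = -13°
rotate_crank_by(-8°): θ ← -13° -8° = -21°
rotate_crank_by(+69°): θ ← -21° +69° = 48°
crank pin P = (r cos θ, r sin θ) = (37.471314, 41.616110)
h = r sin θ − e = 41.616110 − 3 = 38.616110
sin φ = h / L = 38.616110 / 258 = 0.14967485
φ = arcsin(0.14967485) = 8.608084°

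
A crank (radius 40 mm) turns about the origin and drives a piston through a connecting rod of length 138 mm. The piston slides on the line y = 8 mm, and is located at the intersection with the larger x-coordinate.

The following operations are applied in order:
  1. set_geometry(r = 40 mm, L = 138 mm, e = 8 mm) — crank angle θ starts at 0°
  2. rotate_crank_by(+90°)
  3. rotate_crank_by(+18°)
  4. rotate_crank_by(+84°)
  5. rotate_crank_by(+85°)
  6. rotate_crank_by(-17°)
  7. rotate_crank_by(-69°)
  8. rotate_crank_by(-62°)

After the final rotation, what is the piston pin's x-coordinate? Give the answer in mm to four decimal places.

set_geometry: r = 40 mm, L = 138 mm, e = 8 mm; θ ← 0°
rotate_crank_by(+90°): θ ← 0° +90° = 90°
rotate_crank_by(+18°): θ ← 90° +18° = 108°
rotate_crank_by(+84°): θ ← 108° +84° = 192°
rotate_crank_by(+85°): θ ← 192° +85° = 277°
rotate_crank_by(-17°): θ ← 277° -17° = 260°
rotate_crank_by(-69°): θ ← 260° -69° = 191°
rotate_crank_by(-62°): θ ← 191° -62° = 129°
crank pin P = (r cos θ, r sin θ) = (-25.172816, 31.085838)
h = r sin θ − e = 31.085838 − 8 = 23.085838
x = r cos θ + √(L² − h²) = -25.172816 + √(19044.0 − 532.9559) = -25.172816 + 136.055298 = 110.882482

110.8825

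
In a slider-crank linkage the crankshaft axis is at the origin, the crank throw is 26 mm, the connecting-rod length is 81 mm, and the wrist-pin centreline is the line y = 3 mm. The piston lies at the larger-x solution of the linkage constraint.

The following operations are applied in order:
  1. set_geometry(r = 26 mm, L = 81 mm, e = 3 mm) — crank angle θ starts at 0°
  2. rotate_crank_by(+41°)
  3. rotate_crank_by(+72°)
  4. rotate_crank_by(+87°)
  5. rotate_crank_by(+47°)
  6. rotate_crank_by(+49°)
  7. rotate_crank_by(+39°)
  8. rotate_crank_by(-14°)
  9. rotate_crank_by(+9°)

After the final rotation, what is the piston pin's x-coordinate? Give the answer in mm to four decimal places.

set_geometry: r = 26 mm, L = 81 mm, e = 3 mm; θ ← 0°
rotate_crank_by(+41°): θ ← 0° +41° = 41°
rotate_crank_by(+72°): θ ← 41° +72° = 113°
rotate_crank_by(+87°): θ ← 113° +87° = 200°
rotate_crank_by(+47°): θ ← 200° +47° = 247°
rotate_crank_by(+49°): θ ← 247° +49° = 296°
rotate_crank_by(+39°): θ ← 296° +39° = 335°
rotate_crank_by(-14°): θ ← 335° -14° = 321°
rotate_crank_by(+9°): θ ← 321° +9° = 330°
crank pin P = (r cos θ, r sin θ) = (22.516660, -13.000000)
h = r sin θ − e = -13.000000 − 3 = -16.000000
x = r cos θ + √(L² − h²) = 22.516660 + √(6561.0 − 256.0000) = 22.516660 + 79.404030 = 101.920691

101.9207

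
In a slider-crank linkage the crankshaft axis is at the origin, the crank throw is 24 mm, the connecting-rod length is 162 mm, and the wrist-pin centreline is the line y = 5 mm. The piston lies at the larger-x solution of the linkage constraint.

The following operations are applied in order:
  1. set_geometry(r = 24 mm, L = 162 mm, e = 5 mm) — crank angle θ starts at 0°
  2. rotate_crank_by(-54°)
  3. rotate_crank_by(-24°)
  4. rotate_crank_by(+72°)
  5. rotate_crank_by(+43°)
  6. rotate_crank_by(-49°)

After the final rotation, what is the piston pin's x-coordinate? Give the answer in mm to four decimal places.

185.1672

set_geometry: r = 24 mm, L = 162 mm, e = 5 mm; θ ← 0°
rotate_crank_by(-54°): θ ← 0° -54° = -54°
rotate_crank_by(-24°): θ ← -54° -24° = -78°
rotate_crank_by(+72°): θ ← -78° +72° = -6°
rotate_crank_by(+43°): θ ← -6° +43° = 37°
rotate_crank_by(-49°): θ ← 37° -49° = -12°
crank pin P = (r cos θ, r sin θ) = (23.475542, -4.989881)
h = r sin θ − e = -4.989881 − 5 = -9.989881
x = r cos θ + √(L² − h²) = 23.475542 + √(26244.0 − 99.7977) = 23.475542 + 161.691689 = 185.167231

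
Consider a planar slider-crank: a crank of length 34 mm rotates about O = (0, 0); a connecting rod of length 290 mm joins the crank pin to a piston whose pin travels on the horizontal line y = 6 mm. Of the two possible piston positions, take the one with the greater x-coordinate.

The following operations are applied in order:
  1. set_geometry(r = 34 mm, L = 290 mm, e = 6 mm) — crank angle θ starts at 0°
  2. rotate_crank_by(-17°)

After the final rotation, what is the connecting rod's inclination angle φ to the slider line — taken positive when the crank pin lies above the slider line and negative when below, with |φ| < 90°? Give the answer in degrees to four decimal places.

set_geometry: r = 34 mm, L = 290 mm, e = 6 mm; θ ← 0°
rotate_crank_by(-17°): θ ← 0° -17° = -17°
crank pin P = (r cos θ, r sin θ) = (32.514362, -9.940638)
h = r sin θ − e = -9.940638 − 6 = -15.940638
sin φ = h / L = -15.940638 / 290 = -0.05496772
φ = arcsin(-0.05496772) = -3.151006°

-3.1510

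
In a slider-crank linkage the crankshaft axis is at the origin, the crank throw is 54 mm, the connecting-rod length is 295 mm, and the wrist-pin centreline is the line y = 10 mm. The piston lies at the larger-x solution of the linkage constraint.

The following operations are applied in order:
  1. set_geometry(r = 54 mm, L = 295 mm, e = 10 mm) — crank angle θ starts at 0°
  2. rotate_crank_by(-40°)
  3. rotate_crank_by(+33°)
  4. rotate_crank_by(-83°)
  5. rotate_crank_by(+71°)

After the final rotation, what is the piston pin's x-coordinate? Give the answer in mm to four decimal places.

set_geometry: r = 54 mm, L = 295 mm, e = 10 mm; θ ← 0°
rotate_crank_by(-40°): θ ← 0° -40° = -40°
rotate_crank_by(+33°): θ ← -40° +33° = -7°
rotate_crank_by(-83°): θ ← -7° -83° = -90°
rotate_crank_by(+71°): θ ← -90° +71° = -19°
crank pin P = (r cos θ, r sin θ) = (51.058003, -17.580680)
h = r sin θ − e = -17.580680 − 10 = -27.580680
x = r cos θ + √(L² − h²) = 51.058003 + √(87025.0 − 760.6939) = 51.058003 + 293.707858 = 344.765861

344.7659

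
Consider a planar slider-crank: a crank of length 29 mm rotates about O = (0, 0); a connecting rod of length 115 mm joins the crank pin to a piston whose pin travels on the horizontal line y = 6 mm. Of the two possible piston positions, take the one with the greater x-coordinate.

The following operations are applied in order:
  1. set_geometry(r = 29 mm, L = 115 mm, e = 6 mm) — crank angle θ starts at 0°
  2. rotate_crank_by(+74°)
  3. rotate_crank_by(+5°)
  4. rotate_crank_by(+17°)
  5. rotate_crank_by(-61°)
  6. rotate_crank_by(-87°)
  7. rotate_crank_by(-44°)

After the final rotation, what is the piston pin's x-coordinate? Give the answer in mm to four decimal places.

106.5638

set_geometry: r = 29 mm, L = 115 mm, e = 6 mm; θ ← 0°
rotate_crank_by(+74°): θ ← 0° +74° = 74°
rotate_crank_by(+5°): θ ← 74° +5° = 79°
rotate_crank_by(+17°): θ ← 79° +17° = 96°
rotate_crank_by(-61°): θ ← 96° -61° = 35°
rotate_crank_by(-87°): θ ← 35° -87° = -52°
rotate_crank_by(-44°): θ ← -52° -44° = -96°
crank pin P = (r cos θ, r sin θ) = (-3.031325, -28.841135)
h = r sin θ − e = -28.841135 − 6 = -34.841135
x = r cos θ + √(L² − h²) = -3.031325 + √(13225.0 − 1213.9047) = -3.031325 + 109.595143 = 106.563817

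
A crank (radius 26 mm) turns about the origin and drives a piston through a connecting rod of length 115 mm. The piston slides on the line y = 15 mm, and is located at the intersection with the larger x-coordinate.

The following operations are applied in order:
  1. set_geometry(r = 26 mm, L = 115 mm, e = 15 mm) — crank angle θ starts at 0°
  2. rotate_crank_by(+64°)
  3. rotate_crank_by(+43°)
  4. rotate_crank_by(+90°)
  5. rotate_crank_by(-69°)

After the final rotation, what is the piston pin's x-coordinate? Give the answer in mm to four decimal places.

98.8618

set_geometry: r = 26 mm, L = 115 mm, e = 15 mm; θ ← 0°
rotate_crank_by(+64°): θ ← 0° +64° = 64°
rotate_crank_by(+43°): θ ← 64° +43° = 107°
rotate_crank_by(+90°): θ ← 107° +90° = 197°
rotate_crank_by(-69°): θ ← 197° -69° = 128°
crank pin P = (r cos θ, r sin θ) = (-16.007198, 20.488280)
h = r sin θ − e = 20.488280 − 15 = 5.488280
x = r cos θ + √(L² − h²) = -16.007198 + √(13225.0 − 30.1212) = -16.007198 + 114.868964 = 98.861765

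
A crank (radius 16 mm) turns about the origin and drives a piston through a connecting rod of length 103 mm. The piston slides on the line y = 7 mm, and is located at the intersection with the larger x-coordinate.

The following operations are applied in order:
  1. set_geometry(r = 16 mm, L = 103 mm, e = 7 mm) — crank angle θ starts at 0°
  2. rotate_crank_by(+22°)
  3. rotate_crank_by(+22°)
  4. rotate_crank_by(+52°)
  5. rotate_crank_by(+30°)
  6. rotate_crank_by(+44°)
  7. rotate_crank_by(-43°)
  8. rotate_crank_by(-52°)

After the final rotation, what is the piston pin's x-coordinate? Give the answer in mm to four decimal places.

set_geometry: r = 16 mm, L = 103 mm, e = 7 mm; θ ← 0°
rotate_crank_by(+22°): θ ← 0° +22° = 22°
rotate_crank_by(+22°): θ ← 22° +22° = 44°
rotate_crank_by(+52°): θ ← 44° +52° = 96°
rotate_crank_by(+30°): θ ← 96° +30° = 126°
rotate_crank_by(+44°): θ ← 126° +44° = 170°
rotate_crank_by(-43°): θ ← 170° -43° = 127°
rotate_crank_by(-52°): θ ← 127° -52° = 75°
crank pin P = (r cos θ, r sin θ) = (4.141105, 15.454813)
h = r sin θ − e = 15.454813 − 7 = 8.454813
x = r cos θ + √(L² − h²) = 4.141105 + √(10609.0 − 71.4839) = 4.141105 + 102.652404 = 106.793509

106.7935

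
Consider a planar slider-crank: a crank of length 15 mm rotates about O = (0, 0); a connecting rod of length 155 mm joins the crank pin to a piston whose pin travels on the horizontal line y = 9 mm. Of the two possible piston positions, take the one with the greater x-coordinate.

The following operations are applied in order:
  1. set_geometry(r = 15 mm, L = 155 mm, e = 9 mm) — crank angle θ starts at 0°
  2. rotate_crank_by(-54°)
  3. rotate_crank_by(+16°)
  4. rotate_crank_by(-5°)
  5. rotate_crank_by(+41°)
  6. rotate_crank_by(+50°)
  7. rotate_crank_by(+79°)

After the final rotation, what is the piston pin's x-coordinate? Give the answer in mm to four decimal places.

set_geometry: r = 15 mm, L = 155 mm, e = 9 mm; θ ← 0°
rotate_crank_by(-54°): θ ← 0° -54° = -54°
rotate_crank_by(+16°): θ ← -54° +16° = -38°
rotate_crank_by(-5°): θ ← -38° -5° = -43°
rotate_crank_by(+41°): θ ← -43° +41° = -2°
rotate_crank_by(+50°): θ ← -2° +50° = 48°
rotate_crank_by(+79°): θ ← 48° +79° = 127°
crank pin P = (r cos θ, r sin θ) = (-9.027225, 11.979533)
h = r sin θ − e = 11.979533 − 9 = 2.979533
x = r cos θ + √(L² − h²) = -9.027225 + √(24025.0 − 8.8776) = -9.027225 + 154.971360 = 145.944135

145.9441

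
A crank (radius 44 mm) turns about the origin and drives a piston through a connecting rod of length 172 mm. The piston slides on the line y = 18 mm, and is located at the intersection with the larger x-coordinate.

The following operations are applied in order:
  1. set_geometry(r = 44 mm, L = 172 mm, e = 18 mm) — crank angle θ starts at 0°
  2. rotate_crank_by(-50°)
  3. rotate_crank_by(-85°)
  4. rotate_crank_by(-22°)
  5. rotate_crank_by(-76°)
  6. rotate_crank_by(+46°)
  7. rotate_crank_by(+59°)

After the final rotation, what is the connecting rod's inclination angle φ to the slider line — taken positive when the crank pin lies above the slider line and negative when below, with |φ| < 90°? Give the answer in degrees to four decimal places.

set_geometry: r = 44 mm, L = 172 mm, e = 18 mm; θ ← 0°
rotate_crank_by(-50°): θ ← 0° -50° = -50°
rotate_crank_by(-85°): θ ← -50° -85° = -135°
rotate_crank_by(-22°): θ ← -135° -22° = -157°
rotate_crank_by(-76°): θ ← -157° -76° = -233°
rotate_crank_by(+46°): θ ← -233° +46° = -187°
rotate_crank_by(+59°): θ ← -187° +59° = -128°
crank pin P = (r cos θ, r sin θ) = (-27.089105, -34.672473)
h = r sin θ − e = -34.672473 − 18 = -52.672473
sin φ = h / L = -52.672473 / 172 = -0.30623531
φ = arcsin(-0.30623531) = -17.832498°

-17.8325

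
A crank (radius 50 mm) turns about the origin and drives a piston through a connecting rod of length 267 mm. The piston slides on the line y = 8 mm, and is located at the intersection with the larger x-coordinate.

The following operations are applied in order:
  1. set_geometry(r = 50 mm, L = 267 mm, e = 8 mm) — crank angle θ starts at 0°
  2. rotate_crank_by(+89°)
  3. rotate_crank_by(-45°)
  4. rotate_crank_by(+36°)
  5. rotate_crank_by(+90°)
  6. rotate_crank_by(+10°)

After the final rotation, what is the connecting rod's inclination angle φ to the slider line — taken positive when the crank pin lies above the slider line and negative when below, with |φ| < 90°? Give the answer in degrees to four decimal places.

-1.7170

set_geometry: r = 50 mm, L = 267 mm, e = 8 mm; θ ← 0°
rotate_crank_by(+89°): θ ← 0° +89° = 89°
rotate_crank_by(-45°): θ ← 89° -45° = 44°
rotate_crank_by(+36°): θ ← 44° +36° = 80°
rotate_crank_by(+90°): θ ← 80° +90° = 170°
rotate_crank_by(+10°): θ ← 170° +10° = 180°
crank pin P = (r cos θ, r sin θ) = (-50.000000, 0.000000)
h = r sin θ − e = 0.000000 − 8 = -8.000000
sin φ = h / L = -8.000000 / 267 = -0.02996255
φ = arcsin(-0.02996255) = -1.716984°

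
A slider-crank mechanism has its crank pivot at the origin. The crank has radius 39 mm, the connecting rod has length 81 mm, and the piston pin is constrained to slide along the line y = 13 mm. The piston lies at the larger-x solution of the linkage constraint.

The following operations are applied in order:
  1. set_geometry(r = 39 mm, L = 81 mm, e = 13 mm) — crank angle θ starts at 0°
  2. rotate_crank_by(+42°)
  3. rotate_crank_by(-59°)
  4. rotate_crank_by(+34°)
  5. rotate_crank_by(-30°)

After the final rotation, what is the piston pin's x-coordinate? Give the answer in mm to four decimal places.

116.0192

set_geometry: r = 39 mm, L = 81 mm, e = 13 mm; θ ← 0°
rotate_crank_by(+42°): θ ← 0° +42° = 42°
rotate_crank_by(-59°): θ ← 42° -59° = -17°
rotate_crank_by(+34°): θ ← -17° +34° = 17°
rotate_crank_by(-30°): θ ← 17° -30° = -13°
crank pin P = (r cos θ, r sin θ) = (38.000433, -8.773091)
h = r sin θ − e = -8.773091 − 13 = -21.773091
x = r cos θ + √(L² − h²) = 38.000433 + √(6561.0 − 474.0675) = 38.000433 + 78.018796 = 116.019228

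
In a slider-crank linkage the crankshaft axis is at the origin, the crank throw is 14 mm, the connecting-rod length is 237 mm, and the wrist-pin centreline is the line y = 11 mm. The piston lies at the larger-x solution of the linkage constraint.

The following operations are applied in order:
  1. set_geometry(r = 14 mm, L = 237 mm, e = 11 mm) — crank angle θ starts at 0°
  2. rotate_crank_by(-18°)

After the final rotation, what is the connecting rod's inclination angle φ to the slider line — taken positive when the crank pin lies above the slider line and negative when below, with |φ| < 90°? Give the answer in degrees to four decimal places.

-3.7078

set_geometry: r = 14 mm, L = 237 mm, e = 11 mm; θ ← 0°
rotate_crank_by(-18°): θ ← 0° -18° = -18°
crank pin P = (r cos θ, r sin θ) = (13.314791, -4.326238)
h = r sin θ − e = -4.326238 − 11 = -15.326238
sin φ = h / L = -15.326238 / 237 = -0.06466767
φ = arcsin(-0.06466767) = -3.707772°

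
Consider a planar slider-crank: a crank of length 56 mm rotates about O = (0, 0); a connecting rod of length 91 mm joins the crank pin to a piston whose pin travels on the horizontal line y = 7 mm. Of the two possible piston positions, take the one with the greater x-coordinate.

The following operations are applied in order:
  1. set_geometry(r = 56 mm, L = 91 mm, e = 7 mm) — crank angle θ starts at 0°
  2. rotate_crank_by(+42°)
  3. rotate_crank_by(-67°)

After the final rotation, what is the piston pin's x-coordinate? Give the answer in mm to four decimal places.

set_geometry: r = 56 mm, L = 91 mm, e = 7 mm; θ ← 0°
rotate_crank_by(+42°): θ ← 0° +42° = 42°
rotate_crank_by(-67°): θ ← 42° -67° = -25°
crank pin P = (r cos θ, r sin θ) = (50.753236, -23.666623)
h = r sin θ − e = -23.666623 − 7 = -30.666623
x = r cos θ + √(L² − h²) = 50.753236 + √(8281.0 − 940.4417) = 50.753236 + 85.677058 = 136.430294

136.4303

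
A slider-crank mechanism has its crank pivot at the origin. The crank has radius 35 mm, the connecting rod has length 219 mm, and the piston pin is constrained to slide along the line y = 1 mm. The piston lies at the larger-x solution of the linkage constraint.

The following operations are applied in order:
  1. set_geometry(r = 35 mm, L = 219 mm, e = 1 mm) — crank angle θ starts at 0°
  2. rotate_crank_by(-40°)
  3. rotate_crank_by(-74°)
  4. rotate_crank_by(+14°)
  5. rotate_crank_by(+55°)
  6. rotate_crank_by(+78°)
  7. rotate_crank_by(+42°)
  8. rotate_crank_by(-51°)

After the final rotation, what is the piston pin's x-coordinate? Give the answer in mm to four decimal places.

250.5738

set_geometry: r = 35 mm, L = 219 mm, e = 1 mm; θ ← 0°
rotate_crank_by(-40°): θ ← 0° -40° = -40°
rotate_crank_by(-74°): θ ← -40° -74° = -114°
rotate_crank_by(+14°): θ ← -114° +14° = -100°
rotate_crank_by(+55°): θ ← -100° +55° = -45°
rotate_crank_by(+78°): θ ← -45° +78° = 33°
rotate_crank_by(+42°): θ ← 33° +42° = 75°
rotate_crank_by(-51°): θ ← 75° -51° = 24°
crank pin P = (r cos θ, r sin θ) = (31.974091, 14.235783)
h = r sin θ − e = 14.235783 − 1 = 13.235783
x = r cos θ + √(L² − h²) = 31.974091 + √(47961.0 − 175.1859) = 31.974091 + 218.599666 = 250.573757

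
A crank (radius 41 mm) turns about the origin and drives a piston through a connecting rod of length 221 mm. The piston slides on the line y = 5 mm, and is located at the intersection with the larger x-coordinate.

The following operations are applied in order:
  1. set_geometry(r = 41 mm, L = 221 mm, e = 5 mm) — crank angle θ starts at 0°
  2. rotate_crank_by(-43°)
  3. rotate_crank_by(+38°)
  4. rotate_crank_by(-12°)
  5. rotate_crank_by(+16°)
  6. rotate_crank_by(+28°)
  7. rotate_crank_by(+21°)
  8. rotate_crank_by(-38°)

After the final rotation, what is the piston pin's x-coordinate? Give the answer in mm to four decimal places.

261.3670

set_geometry: r = 41 mm, L = 221 mm, e = 5 mm; θ ← 0°
rotate_crank_by(-43°): θ ← 0° -43° = -43°
rotate_crank_by(+38°): θ ← -43° +38° = -5°
rotate_crank_by(-12°): θ ← -5° -12° = -17°
rotate_crank_by(+16°): θ ← -17° +16° = -1°
rotate_crank_by(+28°): θ ← -1° +28° = 27°
rotate_crank_by(+21°): θ ← 27° +21° = 48°
rotate_crank_by(-38°): θ ← 48° -38° = 10°
crank pin P = (r cos θ, r sin θ) = (40.377118, 7.119575)
h = r sin θ − e = 7.119575 − 5 = 2.119575
x = r cos θ + √(L² − h²) = 40.377118 + √(48841.0 − 4.4926) = 40.377118 + 220.989836 = 261.366953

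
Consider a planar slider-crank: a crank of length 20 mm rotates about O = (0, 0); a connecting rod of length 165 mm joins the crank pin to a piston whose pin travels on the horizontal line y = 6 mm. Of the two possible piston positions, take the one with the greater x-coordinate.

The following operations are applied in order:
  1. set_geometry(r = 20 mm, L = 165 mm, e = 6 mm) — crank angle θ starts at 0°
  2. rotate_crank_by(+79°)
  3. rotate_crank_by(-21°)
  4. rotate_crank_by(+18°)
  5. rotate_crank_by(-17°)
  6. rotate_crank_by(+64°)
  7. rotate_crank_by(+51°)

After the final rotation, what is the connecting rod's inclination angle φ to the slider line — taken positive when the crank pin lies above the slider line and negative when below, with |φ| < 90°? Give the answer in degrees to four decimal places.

set_geometry: r = 20 mm, L = 165 mm, e = 6 mm; θ ← 0°
rotate_crank_by(+79°): θ ← 0° +79° = 79°
rotate_crank_by(-21°): θ ← 79° -21° = 58°
rotate_crank_by(+18°): θ ← 58° +18° = 76°
rotate_crank_by(-17°): θ ← 76° -17° = 59°
rotate_crank_by(+64°): θ ← 59° +64° = 123°
rotate_crank_by(+51°): θ ← 123° +51° = 174°
crank pin P = (r cos θ, r sin θ) = (-19.890438, 2.090569)
h = r sin θ − e = 2.090569 − 6 = -3.909431
sin φ = h / L = -3.909431 / 165 = -0.02369352
φ = arcsin(-0.02369352) = -1.357666°

-1.3577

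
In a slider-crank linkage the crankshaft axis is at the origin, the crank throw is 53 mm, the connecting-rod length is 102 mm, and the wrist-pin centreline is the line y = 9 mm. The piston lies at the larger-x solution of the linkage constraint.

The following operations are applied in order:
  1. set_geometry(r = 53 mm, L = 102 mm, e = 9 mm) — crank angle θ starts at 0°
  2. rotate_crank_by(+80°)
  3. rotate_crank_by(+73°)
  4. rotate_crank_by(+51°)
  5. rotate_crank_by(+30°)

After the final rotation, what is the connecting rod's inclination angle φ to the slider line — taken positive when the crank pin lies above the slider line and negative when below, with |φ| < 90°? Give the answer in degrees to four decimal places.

-30.5711

set_geometry: r = 53 mm, L = 102 mm, e = 9 mm; θ ← 0°
rotate_crank_by(+80°): θ ← 0° +80° = 80°
rotate_crank_by(+73°): θ ← 80° +73° = 153°
rotate_crank_by(+51°): θ ← 153° +51° = 204°
rotate_crank_by(+30°): θ ← 204° +30° = 234°
crank pin P = (r cos θ, r sin θ) = (-31.152618, -42.877901)
h = r sin θ − e = -42.877901 − 9 = -51.877901
sin φ = h / L = -51.877901 / 102 = -0.50860687
φ = arcsin(-0.50860687) = -30.571079°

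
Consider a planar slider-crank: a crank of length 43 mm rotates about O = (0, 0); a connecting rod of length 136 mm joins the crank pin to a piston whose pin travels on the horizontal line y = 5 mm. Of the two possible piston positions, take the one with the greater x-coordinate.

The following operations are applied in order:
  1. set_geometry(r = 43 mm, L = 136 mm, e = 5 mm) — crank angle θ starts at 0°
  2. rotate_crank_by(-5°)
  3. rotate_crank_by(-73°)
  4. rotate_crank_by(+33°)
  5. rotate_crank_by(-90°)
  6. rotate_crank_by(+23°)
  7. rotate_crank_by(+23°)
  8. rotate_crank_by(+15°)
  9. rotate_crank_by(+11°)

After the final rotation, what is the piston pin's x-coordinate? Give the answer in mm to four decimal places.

set_geometry: r = 43 mm, L = 136 mm, e = 5 mm; θ ← 0°
rotate_crank_by(-5°): θ ← 0° -5° = -5°
rotate_crank_by(-73°): θ ← -5° -73° = -78°
rotate_crank_by(+33°): θ ← -78° +33° = -45°
rotate_crank_by(-90°): θ ← -45° -90° = -135°
rotate_crank_by(+23°): θ ← -135° +23° = -112°
rotate_crank_by(+23°): θ ← -112° +23° = -89°
rotate_crank_by(+15°): θ ← -89° +15° = -74°
rotate_crank_by(+11°): θ ← -74° +11° = -63°
crank pin P = (r cos θ, r sin θ) = (19.521591, -38.313281)
h = r sin θ − e = -38.313281 − 5 = -43.313281
x = r cos θ + √(L² − h²) = 19.521591 + √(18496.0 − 1876.0403) = 19.521591 + 128.918423 = 148.440014

148.4400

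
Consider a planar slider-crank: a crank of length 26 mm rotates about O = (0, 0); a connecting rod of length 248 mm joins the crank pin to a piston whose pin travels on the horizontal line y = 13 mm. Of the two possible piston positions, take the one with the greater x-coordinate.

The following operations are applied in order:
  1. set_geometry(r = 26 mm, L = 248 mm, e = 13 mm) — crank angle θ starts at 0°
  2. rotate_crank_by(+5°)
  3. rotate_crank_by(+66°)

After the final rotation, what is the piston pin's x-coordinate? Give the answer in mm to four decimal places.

256.1941

set_geometry: r = 26 mm, L = 248 mm, e = 13 mm; θ ← 0°
rotate_crank_by(+5°): θ ← 0° +5° = 5°
rotate_crank_by(+66°): θ ← 5° +66° = 71°
crank pin P = (r cos θ, r sin θ) = (8.464772, 24.583483)
h = r sin θ − e = 24.583483 − 13 = 11.583483
x = r cos θ + √(L² − h²) = 8.464772 + √(61504.0 − 134.1771) = 8.464772 + 247.729334 = 256.194106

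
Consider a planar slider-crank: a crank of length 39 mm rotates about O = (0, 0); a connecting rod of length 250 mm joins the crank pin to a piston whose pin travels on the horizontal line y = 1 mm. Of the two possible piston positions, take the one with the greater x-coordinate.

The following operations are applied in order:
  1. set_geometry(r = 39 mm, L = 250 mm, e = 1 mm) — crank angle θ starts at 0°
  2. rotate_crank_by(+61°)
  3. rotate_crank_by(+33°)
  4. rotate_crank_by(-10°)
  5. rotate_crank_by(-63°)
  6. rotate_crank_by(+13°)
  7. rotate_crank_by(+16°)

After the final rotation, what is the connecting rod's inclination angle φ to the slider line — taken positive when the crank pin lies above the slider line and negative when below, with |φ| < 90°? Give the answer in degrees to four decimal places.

set_geometry: r = 39 mm, L = 250 mm, e = 1 mm; θ ← 0°
rotate_crank_by(+61°): θ ← 0° +61° = 61°
rotate_crank_by(+33°): θ ← 61° +33° = 94°
rotate_crank_by(-10°): θ ← 94° -10° = 84°
rotate_crank_by(-63°): θ ← 84° -63° = 21°
rotate_crank_by(+13°): θ ← 21° +13° = 34°
rotate_crank_by(+16°): θ ← 34° +16° = 50°
crank pin P = (r cos θ, r sin θ) = (25.068717, 29.875733)
h = r sin θ − e = 29.875733 − 1 = 28.875733
sin φ = h / L = 28.875733 / 250 = 0.11550293
φ = arcsin(0.11550293) = 6.632634°

6.6326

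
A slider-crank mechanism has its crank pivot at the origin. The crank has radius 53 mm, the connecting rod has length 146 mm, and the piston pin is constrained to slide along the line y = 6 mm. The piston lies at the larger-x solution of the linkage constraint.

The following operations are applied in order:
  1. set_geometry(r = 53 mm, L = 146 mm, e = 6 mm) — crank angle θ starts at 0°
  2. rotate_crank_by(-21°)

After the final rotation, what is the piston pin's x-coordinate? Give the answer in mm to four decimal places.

set_geometry: r = 53 mm, L = 146 mm, e = 6 mm; θ ← 0°
rotate_crank_by(-21°): θ ← 0° -21° = -21°
crank pin P = (r cos θ, r sin θ) = (49.479763, -18.993501)
h = r sin θ − e = -18.993501 − 6 = -24.993501
x = r cos θ + √(L² − h²) = 49.479763 + √(21316.0 − 624.6751) = 49.479763 + 143.844794 = 193.324557

193.3246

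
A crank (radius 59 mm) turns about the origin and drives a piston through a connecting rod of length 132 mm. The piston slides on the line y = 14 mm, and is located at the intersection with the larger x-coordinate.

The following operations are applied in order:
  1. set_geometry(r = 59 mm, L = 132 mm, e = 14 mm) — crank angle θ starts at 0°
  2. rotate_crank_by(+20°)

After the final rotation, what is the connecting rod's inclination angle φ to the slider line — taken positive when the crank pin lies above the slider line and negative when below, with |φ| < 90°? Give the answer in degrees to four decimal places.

set_geometry: r = 59 mm, L = 132 mm, e = 14 mm; θ ← 0°
rotate_crank_by(+20°): θ ← 0° +20° = 20°
crank pin P = (r cos θ, r sin θ) = (55.441865, 20.179188)
h = r sin θ − e = 20.179188 − 14 = 6.179188
sin φ = h / L = 6.179188 / 132 = 0.04681203
φ = arcsin(0.04681203) = 2.683113°

2.6831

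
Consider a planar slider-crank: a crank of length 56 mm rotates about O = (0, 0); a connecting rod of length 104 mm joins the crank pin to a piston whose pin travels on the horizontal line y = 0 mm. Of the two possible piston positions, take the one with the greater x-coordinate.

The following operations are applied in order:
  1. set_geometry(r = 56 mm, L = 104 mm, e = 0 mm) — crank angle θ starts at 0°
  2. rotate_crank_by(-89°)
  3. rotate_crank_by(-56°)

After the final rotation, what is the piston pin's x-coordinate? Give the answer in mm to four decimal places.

53.0430

set_geometry: r = 56 mm, L = 104 mm, e = 0 mm; θ ← 0°
rotate_crank_by(-89°): θ ← 0° -89° = -89°
rotate_crank_by(-56°): θ ← -89° -56° = -145°
crank pin P = (r cos θ, r sin θ) = (-45.872514, -32.120280)
h = r sin θ − e = -32.120280 − 0 = -32.120280
x = r cos θ + √(L² − h²) = -45.872514 + √(10816.0 − 1031.7124) = -45.872514 + 98.915558 = 53.043043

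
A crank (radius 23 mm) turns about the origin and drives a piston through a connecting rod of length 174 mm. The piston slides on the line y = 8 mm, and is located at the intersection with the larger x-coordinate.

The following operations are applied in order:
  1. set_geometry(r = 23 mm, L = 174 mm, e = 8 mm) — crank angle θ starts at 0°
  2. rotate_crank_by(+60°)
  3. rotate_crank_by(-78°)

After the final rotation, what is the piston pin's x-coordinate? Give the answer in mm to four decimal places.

195.2172

set_geometry: r = 23 mm, L = 174 mm, e = 8 mm; θ ← 0°
rotate_crank_by(+60°): θ ← 0° +60° = 60°
rotate_crank_by(-78°): θ ← 60° -78° = -18°
crank pin P = (r cos θ, r sin θ) = (21.874300, -7.107391)
h = r sin θ − e = -7.107391 − 8 = -15.107391
x = r cos θ + √(L² − h²) = 21.874300 + √(30276.0 − 228.2333) = 21.874300 + 173.342917 = 195.217216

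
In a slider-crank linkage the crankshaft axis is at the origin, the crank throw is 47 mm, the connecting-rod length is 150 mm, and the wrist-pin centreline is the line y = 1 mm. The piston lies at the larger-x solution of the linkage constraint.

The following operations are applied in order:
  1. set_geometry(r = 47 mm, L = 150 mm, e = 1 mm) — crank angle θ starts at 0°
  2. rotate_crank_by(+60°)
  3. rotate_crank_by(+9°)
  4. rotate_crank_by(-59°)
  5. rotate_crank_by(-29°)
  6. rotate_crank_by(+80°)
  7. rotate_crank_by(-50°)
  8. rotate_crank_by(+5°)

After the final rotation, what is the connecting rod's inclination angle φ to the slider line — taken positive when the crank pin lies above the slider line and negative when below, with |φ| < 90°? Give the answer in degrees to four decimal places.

4.5713

set_geometry: r = 47 mm, L = 150 mm, e = 1 mm; θ ← 0°
rotate_crank_by(+60°): θ ← 0° +60° = 60°
rotate_crank_by(+9°): θ ← 60° +9° = 69°
rotate_crank_by(-59°): θ ← 69° -59° = 10°
rotate_crank_by(-29°): θ ← 10° -29° = -19°
rotate_crank_by(+80°): θ ← -19° +80° = 61°
rotate_crank_by(-50°): θ ← 61° -50° = 11°
rotate_crank_by(+5°): θ ← 11° +5° = 16°
crank pin P = (r cos θ, r sin θ) = (45.179300, 12.954956)
h = r sin θ − e = 12.954956 − 1 = 11.954956
sin φ = h / L = 11.954956 / 150 = 0.07969970
φ = arcsin(0.07969970) = 4.571305°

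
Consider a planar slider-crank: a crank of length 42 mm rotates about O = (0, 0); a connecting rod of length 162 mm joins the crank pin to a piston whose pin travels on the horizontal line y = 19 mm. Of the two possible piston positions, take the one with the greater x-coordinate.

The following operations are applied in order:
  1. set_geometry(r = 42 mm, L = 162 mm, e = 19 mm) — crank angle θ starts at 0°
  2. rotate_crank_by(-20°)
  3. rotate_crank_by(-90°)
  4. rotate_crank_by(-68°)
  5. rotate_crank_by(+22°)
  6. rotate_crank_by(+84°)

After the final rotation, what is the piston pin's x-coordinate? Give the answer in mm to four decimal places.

163.8746

set_geometry: r = 42 mm, L = 162 mm, e = 19 mm; θ ← 0°
rotate_crank_by(-20°): θ ← 0° -20° = -20°
rotate_crank_by(-90°): θ ← -20° -90° = -110°
rotate_crank_by(-68°): θ ← -110° -68° = -178°
rotate_crank_by(+22°): θ ← -178° +22° = -156°
rotate_crank_by(+84°): θ ← -156° +84° = -72°
crank pin P = (r cos θ, r sin θ) = (12.978714, -39.944374)
h = r sin θ − e = -39.944374 − 19 = -58.944374
x = r cos θ + √(L² − h²) = 12.978714 + √(26244.0 − 3474.4392) = 12.978714 + 150.895861 = 163.874575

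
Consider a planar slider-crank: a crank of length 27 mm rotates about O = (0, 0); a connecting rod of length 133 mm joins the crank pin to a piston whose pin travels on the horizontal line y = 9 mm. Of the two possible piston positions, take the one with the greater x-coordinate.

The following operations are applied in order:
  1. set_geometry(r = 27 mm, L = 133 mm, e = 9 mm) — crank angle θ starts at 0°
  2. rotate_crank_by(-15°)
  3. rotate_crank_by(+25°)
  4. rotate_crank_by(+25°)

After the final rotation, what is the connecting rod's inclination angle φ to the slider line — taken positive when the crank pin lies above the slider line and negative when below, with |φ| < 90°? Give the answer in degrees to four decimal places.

2.7955

set_geometry: r = 27 mm, L = 133 mm, e = 9 mm; θ ← 0°
rotate_crank_by(-15°): θ ← 0° -15° = -15°
rotate_crank_by(+25°): θ ← -15° +25° = 10°
rotate_crank_by(+25°): θ ← 10° +25° = 35°
crank pin P = (r cos θ, r sin θ) = (22.117105, 15.486564)
h = r sin θ − e = 15.486564 − 9 = 6.486564
sin φ = h / L = 6.486564 / 133 = 0.04877116
φ = arcsin(0.04877116) = 2.795490°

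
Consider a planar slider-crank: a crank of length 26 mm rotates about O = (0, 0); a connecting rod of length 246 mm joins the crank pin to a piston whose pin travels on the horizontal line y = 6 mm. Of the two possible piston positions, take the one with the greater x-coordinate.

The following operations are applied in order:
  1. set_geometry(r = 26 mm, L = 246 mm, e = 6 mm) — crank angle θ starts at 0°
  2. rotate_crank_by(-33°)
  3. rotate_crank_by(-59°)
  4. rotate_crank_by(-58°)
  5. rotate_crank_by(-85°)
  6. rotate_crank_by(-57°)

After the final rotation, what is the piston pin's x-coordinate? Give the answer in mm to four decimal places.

set_geometry: r = 26 mm, L = 246 mm, e = 6 mm; θ ← 0°
rotate_crank_by(-33°): θ ← 0° -33° = -33°
rotate_crank_by(-59°): θ ← -33° -59° = -92°
rotate_crank_by(-58°): θ ← -92° -58° = -150°
rotate_crank_by(-85°): θ ← -150° -85° = -235°
rotate_crank_by(-57°): θ ← -235° -57° = -292°
crank pin P = (r cos θ, r sin θ) = (9.739771, 24.106780)
h = r sin θ − e = 24.106780 − 6 = 18.106780
x = r cos θ + √(L² − h²) = 9.739771 + √(60516.0 − 327.8555) = 9.739771 + 245.332722 = 255.072493

255.0725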